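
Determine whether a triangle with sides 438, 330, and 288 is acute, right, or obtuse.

right

Compare the square of the longest side to the sum of squares of the other two: 288² + 330² = 191844 = 438².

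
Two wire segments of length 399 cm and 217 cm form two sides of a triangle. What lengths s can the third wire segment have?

182 < s < 616 (cm)

By the triangle inequality, s must be less than 399 + 217 = 616 and greater than |399 − 217| = 182.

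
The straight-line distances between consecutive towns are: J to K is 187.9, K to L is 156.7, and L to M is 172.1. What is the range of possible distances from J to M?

0 ≤ JM ≤ 516.7

The maximum is all hops collinear in one direction: 187.9 + 156.7 + 172.1 = 516.7.
The longest hop is 187.9; the others sum to 328.8. Since 187.9 ≤ 328.8, the path can fold back on itself completely, so the minimum distance is 0.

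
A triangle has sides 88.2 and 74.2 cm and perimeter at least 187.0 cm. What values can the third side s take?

24.6 ≤ s < 162.4 cm

Triangle inequality alone gives 14.0 < s < 162.4.
The perimeter condition gives s ≥ 187.0 − 88.2 − 74.2 = 24.6.
Intersecting the two: 24.6 ≤ s < 162.4.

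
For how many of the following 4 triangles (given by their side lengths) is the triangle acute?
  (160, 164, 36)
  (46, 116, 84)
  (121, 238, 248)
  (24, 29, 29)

2

(160,164,36): 36²+160² = 26896 = 164² → right
(46,116,84): 46²+84² = 9172 < 13456 = 116² → obtuse
(121,238,248): 121²+238² = 71285 > 61504 = 248² → acute
(24,29,29): 24²+29² = 1417 > 841 = 29² → acute
2 of the 4 are acute.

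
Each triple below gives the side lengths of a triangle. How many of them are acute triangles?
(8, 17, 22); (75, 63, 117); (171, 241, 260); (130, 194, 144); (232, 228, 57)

(8,17,22): 8²+17² = 353 < 484 = 22² → obtuse
(75,63,117): 63²+75² = 9594 < 13689 = 117² → obtuse
(171,241,260): 171²+241² = 87322 > 67600 = 260² → acute
(130,194,144): 130²+144² = 37636 = 194² → right
(232,228,57): 57²+228² = 55233 > 53824 = 232² → acute
2 of the 5 are acute.

2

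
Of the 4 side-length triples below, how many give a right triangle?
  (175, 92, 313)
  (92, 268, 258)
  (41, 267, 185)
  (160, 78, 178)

1

(175,92,313): 92+175 ≤ 313, not a triangle
(92,268,258): 92²+258² = 75028 > 71824 = 268² → acute
(41,267,185): 41+185 ≤ 267, not a triangle
(160,78,178): 78²+160² = 31684 = 178² → right
1 of the 4 is right.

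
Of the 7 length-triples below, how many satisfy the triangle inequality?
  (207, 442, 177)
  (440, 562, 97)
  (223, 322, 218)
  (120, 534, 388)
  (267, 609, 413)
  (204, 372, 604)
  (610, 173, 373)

(177,207,442): 177+207 ≤ 442 → not valid
(97,440,562): 97+440 ≤ 562 → not valid
(218,223,322): 218+223 > 322 → valid
(120,388,534): 120+388 ≤ 534 → not valid
(267,413,609): 267+413 > 609 → valid
(204,372,604): 204+372 ≤ 604 → not valid
(173,373,610): 173+373 ≤ 610 → not valid
2 of the 7 triples form a triangle.

2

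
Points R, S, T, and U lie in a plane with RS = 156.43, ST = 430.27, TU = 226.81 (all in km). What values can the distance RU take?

47.03 ≤ RU ≤ 813.51 km

The maximum is all hops collinear in one direction: 156.43 + 430.27 + 226.81 = 813.51.
The longest hop is 430.27; the others sum to 383.24. Folding the others back against it leaves at least 430.27 − 383.24 = 47.03.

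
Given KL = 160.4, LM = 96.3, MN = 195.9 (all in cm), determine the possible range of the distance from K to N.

The maximum is all hops collinear in one direction: 160.4 + 96.3 + 195.9 = 452.6.
The longest hop is 195.9; the others sum to 256.7. Since 195.9 ≤ 256.7, the path can fold back on itself completely, so the minimum distance is 0.

0 ≤ KN ≤ 452.6 cm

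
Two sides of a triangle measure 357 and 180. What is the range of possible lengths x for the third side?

177 < x < 537

By the triangle inequality, x must be less than 357 + 180 = 537 and greater than |357 − 180| = 177.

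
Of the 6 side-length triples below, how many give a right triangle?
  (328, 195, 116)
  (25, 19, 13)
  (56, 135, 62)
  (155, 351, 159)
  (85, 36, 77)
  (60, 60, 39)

1

(328,195,116): 116+195 ≤ 328, not a triangle
(25,19,13): 13²+19² = 530 < 625 = 25² → obtuse
(56,135,62): 56+62 ≤ 135, not a triangle
(155,351,159): 155+159 ≤ 351, not a triangle
(85,36,77): 36²+77² = 7225 = 85² → right
(60,60,39): 39²+60² = 5121 > 3600 = 60² → acute
1 of the 6 is right.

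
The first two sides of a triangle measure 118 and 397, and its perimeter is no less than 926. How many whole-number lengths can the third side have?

Triangle inequality: 279 < x < 515. Perimeter ≥ 926 gives x ≥ 926 − 118 − 397 = 411.
So 411 ≤ x < 515; integers 411 through 514: 104 values.

104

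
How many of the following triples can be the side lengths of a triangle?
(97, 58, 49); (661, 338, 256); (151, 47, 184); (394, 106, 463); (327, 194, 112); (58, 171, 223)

(49,58,97): 49+58 > 97 → valid
(256,338,661): 256+338 ≤ 661 → not valid
(47,151,184): 47+151 > 184 → valid
(106,394,463): 106+394 > 463 → valid
(112,194,327): 112+194 ≤ 327 → not valid
(58,171,223): 58+171 > 223 → valid
4 of the 6 triples form a triangle.

4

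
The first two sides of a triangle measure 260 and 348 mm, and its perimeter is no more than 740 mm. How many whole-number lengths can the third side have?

Triangle inequality: 88 < x < 608. Perimeter ≤ 740 gives x ≤ 740 − 260 − 348 = 132.
So 88 < x ≤ 132; integers 89 through 132: 44 values.

44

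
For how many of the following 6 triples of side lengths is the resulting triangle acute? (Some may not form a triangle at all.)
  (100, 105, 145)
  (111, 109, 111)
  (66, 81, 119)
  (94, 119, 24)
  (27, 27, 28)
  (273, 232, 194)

3

(100,105,145): 100²+105² = 21025 = 145² → right
(111,109,111): 109²+111² = 24202 > 12321 = 111² → acute
(66,81,119): 66²+81² = 10917 < 14161 = 119² → obtuse
(94,119,24): 24+94 ≤ 119, not a triangle
(27,27,28): 27²+27² = 1458 > 784 = 28² → acute
(273,232,194): 194²+232² = 91460 > 74529 = 273² → acute
3 of the 6 are acute.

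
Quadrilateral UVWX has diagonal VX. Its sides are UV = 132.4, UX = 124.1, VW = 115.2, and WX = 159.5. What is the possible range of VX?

44.3 < VX < 256.5

From triangle UVX: |132.4 − 124.1| < VX < 132.4 + 124.1, i.e. 8.3 < VX < 256.5.
From triangle WVX: 44.3 < VX < 274.7.
Both must hold, so VX lies in the intersection.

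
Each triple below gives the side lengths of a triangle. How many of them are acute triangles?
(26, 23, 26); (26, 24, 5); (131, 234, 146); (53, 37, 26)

(26,23,26): 23²+26² = 1205 > 676 = 26² → acute
(26,24,5): 5²+24² = 601 < 676 = 26² → obtuse
(131,234,146): 131²+146² = 38477 < 54756 = 234² → obtuse
(53,37,26): 26²+37² = 2045 < 2809 = 53² → obtuse
1 of the 4 is acute.

1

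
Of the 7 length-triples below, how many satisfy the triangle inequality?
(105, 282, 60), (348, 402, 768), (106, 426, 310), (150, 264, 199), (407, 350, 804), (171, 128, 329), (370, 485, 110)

(60,105,282): 60+105 ≤ 282 → not valid
(348,402,768): 348+402 ≤ 768 → not valid
(106,310,426): 106+310 ≤ 426 → not valid
(150,199,264): 150+199 > 264 → valid
(350,407,804): 350+407 ≤ 804 → not valid
(128,171,329): 128+171 ≤ 329 → not valid
(110,370,485): 110+370 ≤ 485 → not valid
1 of the 7 triples forms a triangle.

1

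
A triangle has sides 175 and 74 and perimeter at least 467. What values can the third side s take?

218 ≤ s < 249

Triangle inequality alone gives 101 < s < 249.
The perimeter condition gives s ≥ 467 − 175 − 74 = 218.
Intersecting the two: 218 ≤ s < 249.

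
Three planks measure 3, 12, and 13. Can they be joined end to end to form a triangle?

The longest side is 13, and the other two sum to 15.
Since 15 > 13, the triangle inequality holds.

Yes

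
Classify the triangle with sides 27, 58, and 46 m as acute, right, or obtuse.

Compare the square of the longest side to the sum of squares of the other two: 27² + 46² = 2845 < 3364 = 58².

obtuse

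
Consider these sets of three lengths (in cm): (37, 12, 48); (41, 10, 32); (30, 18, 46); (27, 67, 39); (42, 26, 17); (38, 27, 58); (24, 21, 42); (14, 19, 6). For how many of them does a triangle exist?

7

(12,37,48): 12+37 > 48 → valid
(10,32,41): 10+32 > 41 → valid
(18,30,46): 18+30 > 46 → valid
(27,39,67): 27+39 ≤ 67 → not valid
(17,26,42): 17+26 > 42 → valid
(27,38,58): 27+38 > 58 → valid
(21,24,42): 21+24 > 42 → valid
(6,14,19): 6+14 > 19 → valid
7 of the 8 triples form a triangle.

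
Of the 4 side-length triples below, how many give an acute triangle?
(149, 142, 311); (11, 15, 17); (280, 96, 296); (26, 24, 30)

(149,142,311): 142+149 ≤ 311, not a triangle
(11,15,17): 11²+15² = 346 > 289 = 17² → acute
(280,96,296): 96²+280² = 87616 = 296² → right
(26,24,30): 24²+26² = 1252 > 900 = 30² → acute
2 of the 4 are acute.

2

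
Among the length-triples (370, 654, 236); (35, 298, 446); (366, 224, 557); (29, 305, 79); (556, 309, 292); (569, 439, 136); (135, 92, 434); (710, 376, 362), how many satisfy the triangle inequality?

4

(236,370,654): 236+370 ≤ 654 → not valid
(35,298,446): 35+298 ≤ 446 → not valid
(224,366,557): 224+366 > 557 → valid
(29,79,305): 29+79 ≤ 305 → not valid
(292,309,556): 292+309 > 556 → valid
(136,439,569): 136+439 > 569 → valid
(92,135,434): 92+135 ≤ 434 → not valid
(362,376,710): 362+376 > 710 → valid
4 of the 8 triples form a triangle.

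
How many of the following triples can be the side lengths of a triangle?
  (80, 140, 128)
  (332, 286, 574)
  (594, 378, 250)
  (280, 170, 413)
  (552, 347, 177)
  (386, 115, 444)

5

(80,128,140): 80+128 > 140 → valid
(286,332,574): 286+332 > 574 → valid
(250,378,594): 250+378 > 594 → valid
(170,280,413): 170+280 > 413 → valid
(177,347,552): 177+347 ≤ 552 → not valid
(115,386,444): 115+386 > 444 → valid
5 of the 6 triples form a triangle.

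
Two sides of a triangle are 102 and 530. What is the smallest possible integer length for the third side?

The third side must be strictly greater than |102 − 530| = 428.
The smallest integer above 428 is 429.

429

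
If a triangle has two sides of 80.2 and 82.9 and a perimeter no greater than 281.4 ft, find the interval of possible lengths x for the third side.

2.7 < x ≤ 118.3 ft

Triangle inequality alone gives 2.7 < x < 163.1.
The perimeter condition gives x ≤ 281.4 − 80.2 − 82.9 = 118.3.
Intersecting the two: 2.7 < x ≤ 118.3.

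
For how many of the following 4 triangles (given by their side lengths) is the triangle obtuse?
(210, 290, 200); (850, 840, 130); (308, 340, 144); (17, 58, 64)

1

(210,290,200): 200²+210² = 84100 = 290² → right
(850,840,130): 130²+840² = 722500 = 850² → right
(308,340,144): 144²+308² = 115600 = 340² → right
(17,58,64): 17²+58² = 3653 < 4096 = 64² → obtuse
1 of the 4 is obtuse.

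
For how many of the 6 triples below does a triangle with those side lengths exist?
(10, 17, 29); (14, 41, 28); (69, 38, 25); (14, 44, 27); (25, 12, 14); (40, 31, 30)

3

(10,17,29): 10+17 ≤ 29 → not valid
(14,28,41): 14+28 > 41 → valid
(25,38,69): 25+38 ≤ 69 → not valid
(14,27,44): 14+27 ≤ 44 → not valid
(12,14,25): 12+14 > 25 → valid
(30,31,40): 30+31 > 40 → valid
3 of the 6 triples form a triangle.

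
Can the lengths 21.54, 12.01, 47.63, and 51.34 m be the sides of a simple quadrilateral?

A quadrilateral exists iff every side is shorter than the sum of the others — equivalently, the longest side is less than the sum of the rest.
Longest side 51.34 < 81.18 (sum of the remaining 3), so yes.

Yes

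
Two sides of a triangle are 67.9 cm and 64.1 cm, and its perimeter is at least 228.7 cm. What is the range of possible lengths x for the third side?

96.7 ≤ x < 132.0 cm

Triangle inequality alone gives 3.8 < x < 132.0.
The perimeter condition gives x ≥ 228.7 − 67.9 − 64.1 = 96.7.
Intersecting the two: 96.7 ≤ x < 132.0.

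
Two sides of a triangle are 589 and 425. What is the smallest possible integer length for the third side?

The third side must be strictly greater than |589 − 425| = 164.
The smallest integer above 164 is 165.

165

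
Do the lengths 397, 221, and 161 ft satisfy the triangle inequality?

No

The longest side is 397, but the other two sum to only 382.
382 < 397, so the triangle inequality fails.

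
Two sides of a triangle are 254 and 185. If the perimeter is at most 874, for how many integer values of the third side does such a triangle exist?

366

Triangle inequality: 69 < x < 439. Perimeter ≤ 874 gives x ≤ 874 − 254 − 185 = 435.
So 69 < x ≤ 435; integers 70 through 435: 366 values.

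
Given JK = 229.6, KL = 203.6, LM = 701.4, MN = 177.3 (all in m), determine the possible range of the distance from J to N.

90.9 ≤ JN ≤ 1311.9 m

The maximum is all hops collinear in one direction: 229.6 + 203.6 + 701.4 + 177.3 = 1311.9.
The longest hop is 701.4; the others sum to 610.5. Folding the others back against it leaves at least 701.4 − 610.5 = 90.9.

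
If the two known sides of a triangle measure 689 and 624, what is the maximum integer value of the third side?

The third side must be strictly less than 689 + 624 = 1313.
The largest integer below 1313 is 1312.

1312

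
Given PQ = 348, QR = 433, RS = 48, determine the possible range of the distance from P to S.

The maximum is all hops collinear in one direction: 348 + 433 + 48 = 829.
The longest hop is 433; the others sum to 396. Folding the others back against it leaves at least 433 − 396 = 37.

37 ≤ PS ≤ 829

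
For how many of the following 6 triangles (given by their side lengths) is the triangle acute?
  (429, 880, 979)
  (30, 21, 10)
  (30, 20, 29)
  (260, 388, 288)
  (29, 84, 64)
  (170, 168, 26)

1

(429,880,979): 429²+880² = 958441 = 979² → right
(30,21,10): 10²+21² = 541 < 900 = 30² → obtuse
(30,20,29): 20²+29² = 1241 > 900 = 30² → acute
(260,388,288): 260²+288² = 150544 = 388² → right
(29,84,64): 29²+64² = 4937 < 7056 = 84² → obtuse
(170,168,26): 26²+168² = 28900 = 170² → right
1 of the 6 is acute.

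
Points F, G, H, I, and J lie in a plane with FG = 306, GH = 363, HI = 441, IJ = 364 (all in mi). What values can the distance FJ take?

The maximum is all hops collinear in one direction: 306 + 363 + 441 + 364 = 1474.
The longest hop is 441; the others sum to 1033. Since 441 ≤ 1033, the path can fold back on itself completely, so the minimum distance is 0.

0 ≤ FJ ≤ 1474 mi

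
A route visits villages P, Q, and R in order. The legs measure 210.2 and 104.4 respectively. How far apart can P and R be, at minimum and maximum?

105.8 ≤ PR ≤ 314.6

By the triangle inequality, |210.2 − 104.4| ≤ PR ≤ 210.2 + 104.4.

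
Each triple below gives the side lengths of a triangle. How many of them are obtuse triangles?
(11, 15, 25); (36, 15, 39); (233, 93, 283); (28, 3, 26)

3

(11,15,25): 11²+15² = 346 < 625 = 25² → obtuse
(36,15,39): 15²+36² = 1521 = 39² → right
(233,93,283): 93²+233² = 62938 < 80089 = 283² → obtuse
(28,3,26): 3²+26² = 685 < 784 = 28² → obtuse
3 of the 4 are obtuse.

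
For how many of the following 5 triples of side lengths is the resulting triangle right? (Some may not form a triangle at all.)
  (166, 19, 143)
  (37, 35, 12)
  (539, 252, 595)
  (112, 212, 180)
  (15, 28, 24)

(166,19,143): 19+143 ≤ 166, not a triangle
(37,35,12): 12²+35² = 1369 = 37² → right
(539,252,595): 252²+539² = 354025 = 595² → right
(112,212,180): 112²+180² = 44944 = 212² → right
(15,28,24): 15²+24² = 801 > 784 = 28² → acute
3 of the 5 are right.

3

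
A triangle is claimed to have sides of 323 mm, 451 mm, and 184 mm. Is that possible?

The longest side is 451, and the other two sum to 507.
Since 507 > 451, the triangle inequality holds.

Yes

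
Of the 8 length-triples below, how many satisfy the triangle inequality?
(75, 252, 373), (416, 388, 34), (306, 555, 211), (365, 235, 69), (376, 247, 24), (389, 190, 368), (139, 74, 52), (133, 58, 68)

2

(75,252,373): 75+252 ≤ 373 → not valid
(34,388,416): 34+388 > 416 → valid
(211,306,555): 211+306 ≤ 555 → not valid
(69,235,365): 69+235 ≤ 365 → not valid
(24,247,376): 24+247 ≤ 376 → not valid
(190,368,389): 190+368 > 389 → valid
(52,74,139): 52+74 ≤ 139 → not valid
(58,68,133): 58+68 ≤ 133 → not valid
2 of the 8 triples form a triangle.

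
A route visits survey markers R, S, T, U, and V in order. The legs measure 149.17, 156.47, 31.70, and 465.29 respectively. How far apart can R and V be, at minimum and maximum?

127.95 ≤ RV ≤ 802.63

The maximum is all hops collinear in one direction: 149.17 + 156.47 + 31.70 + 465.29 = 802.63.
The longest hop is 465.29; the others sum to 337.34. Folding the others back against it leaves at least 465.29 − 337.34 = 127.95.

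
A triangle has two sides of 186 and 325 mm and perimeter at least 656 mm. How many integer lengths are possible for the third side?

Triangle inequality: 139 < x < 511. Perimeter ≥ 656 gives x ≥ 656 − 186 − 325 = 145.
So 145 ≤ x < 511; integers 145 through 510: 366 values.

366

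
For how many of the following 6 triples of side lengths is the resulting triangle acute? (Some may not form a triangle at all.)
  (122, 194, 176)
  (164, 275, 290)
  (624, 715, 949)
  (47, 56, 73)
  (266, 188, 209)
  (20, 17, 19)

5

(122,194,176): 122²+176² = 45860 > 37636 = 194² → acute
(164,275,290): 164²+275² = 102521 > 84100 = 290² → acute
(624,715,949): 624²+715² = 900601 = 949² → right
(47,56,73): 47²+56² = 5345 > 5329 = 73² → acute
(266,188,209): 188²+209² = 79025 > 70756 = 266² → acute
(20,17,19): 17²+19² = 650 > 400 = 20² → acute
5 of the 6 are acute.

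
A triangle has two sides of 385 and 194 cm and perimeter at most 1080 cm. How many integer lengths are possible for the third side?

Triangle inequality: 191 < x < 579. Perimeter ≤ 1080 gives x ≤ 1080 − 385 − 194 = 501.
So 191 < x ≤ 501; integers 192 through 501: 310 values.

310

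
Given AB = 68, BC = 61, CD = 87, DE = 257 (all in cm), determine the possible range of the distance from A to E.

The maximum is all hops collinear in one direction: 68 + 61 + 87 + 257 = 473.
The longest hop is 257; the others sum to 216. Folding the others back against it leaves at least 257 − 216 = 41.

41 ≤ AE ≤ 473 cm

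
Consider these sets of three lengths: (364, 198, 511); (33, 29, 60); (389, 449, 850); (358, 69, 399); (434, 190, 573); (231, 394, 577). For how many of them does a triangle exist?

5

(198,364,511): 198+364 > 511 → valid
(29,33,60): 29+33 > 60 → valid
(389,449,850): 389+449 ≤ 850 → not valid
(69,358,399): 69+358 > 399 → valid
(190,434,573): 190+434 > 573 → valid
(231,394,577): 231+394 > 577 → valid
5 of the 6 triples form a triangle.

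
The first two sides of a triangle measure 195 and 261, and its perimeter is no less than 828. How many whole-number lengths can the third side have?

Triangle inequality: 66 < x < 456. Perimeter ≥ 828 gives x ≥ 828 − 195 − 261 = 372.
So 372 ≤ x < 456; integers 372 through 455: 84 values.

84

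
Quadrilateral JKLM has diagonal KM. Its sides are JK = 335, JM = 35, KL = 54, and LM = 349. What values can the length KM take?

300 < KM < 370

From triangle JKM: |335 − 35| < KM < 335 + 35, i.e. 300 < KM < 370.
From triangle LKM: 295 < KM < 403.
Both must hold, so KM lies in the intersection.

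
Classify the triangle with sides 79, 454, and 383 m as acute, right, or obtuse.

Compare the square of the longest side to the sum of squares of the other two: 79² + 383² = 152930 < 206116 = 454².

obtuse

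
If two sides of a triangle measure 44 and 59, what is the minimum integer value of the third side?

The third side must be strictly greater than |44 − 59| = 15.
The smallest integer above 15 is 16.

16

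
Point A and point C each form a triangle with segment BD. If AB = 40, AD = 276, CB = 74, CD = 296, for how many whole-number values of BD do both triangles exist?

79

From triangle ABD: 236 < BD < 316.
From triangle CBD: 222 < BD < 370.
Intersection: 236 < BD < 316, so integers 237 through 315: 79 values.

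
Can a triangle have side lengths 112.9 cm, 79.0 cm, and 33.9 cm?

The two shorter sides sum to 112.9, exactly equal to the longest side 112.9.
That gives only a degenerate (flat) triangle — the inequality must be strict.

No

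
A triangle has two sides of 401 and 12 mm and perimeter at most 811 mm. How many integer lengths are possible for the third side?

Triangle inequality: 389 < x < 413. Perimeter ≤ 811 gives x ≤ 811 − 401 − 12 = 398.
So 389 < x ≤ 398; integers 390 through 398: 9 values.

9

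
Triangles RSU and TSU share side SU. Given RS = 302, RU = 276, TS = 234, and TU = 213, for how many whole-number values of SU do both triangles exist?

420

From triangle RSU: 26 < SU < 578.
From triangle TSU: 21 < SU < 447.
Intersection: 26 < SU < 447, so integers 27 through 446: 420 values.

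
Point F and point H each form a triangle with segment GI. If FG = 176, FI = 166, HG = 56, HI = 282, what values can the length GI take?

From triangle FGI: |176 − 166| < GI < 176 + 166, i.e. 10 < GI < 342.
From triangle HGI: 226 < GI < 338.
Both must hold, so GI lies in the intersection.

226 < GI < 338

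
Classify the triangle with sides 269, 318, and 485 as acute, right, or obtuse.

obtuse

Compare the square of the longest side to the sum of squares of the other two: 269² + 318² = 173485 < 235225 = 485².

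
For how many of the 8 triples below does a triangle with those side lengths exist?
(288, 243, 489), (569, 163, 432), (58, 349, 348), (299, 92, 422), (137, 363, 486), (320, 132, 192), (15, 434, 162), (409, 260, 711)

5

(243,288,489): 243+288 > 489 → valid
(163,432,569): 163+432 > 569 → valid
(58,348,349): 58+348 > 349 → valid
(92,299,422): 92+299 ≤ 422 → not valid
(137,363,486): 137+363 > 486 → valid
(132,192,320): 132+192 > 320 → valid
(15,162,434): 15+162 ≤ 434 → not valid
(260,409,711): 260+409 ≤ 711 → not valid
5 of the 8 triples form a triangle.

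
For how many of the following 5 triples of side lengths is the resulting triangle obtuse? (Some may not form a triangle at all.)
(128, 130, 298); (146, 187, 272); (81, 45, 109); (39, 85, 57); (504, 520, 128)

3

(128,130,298): 128+130 ≤ 298, not a triangle
(146,187,272): 146²+187² = 56285 < 73984 = 272² → obtuse
(81,45,109): 45²+81² = 8586 < 11881 = 109² → obtuse
(39,85,57): 39²+57² = 4770 < 7225 = 85² → obtuse
(504,520,128): 128²+504² = 270400 = 520² → right
3 of the 5 are obtuse.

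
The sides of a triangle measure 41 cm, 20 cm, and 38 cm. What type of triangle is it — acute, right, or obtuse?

Compare the square of the longest side to the sum of squares of the other two: 20² + 38² = 1844 > 1681 = 41².

acute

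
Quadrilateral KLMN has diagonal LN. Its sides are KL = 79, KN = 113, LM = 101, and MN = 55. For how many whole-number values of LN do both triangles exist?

From triangle KLN: 34 < LN < 192.
From triangle MLN: 46 < LN < 156.
Intersection: 46 < LN < 156, so integers 47 through 155: 109 values.

109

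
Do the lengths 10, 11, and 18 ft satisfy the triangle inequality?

The longest side is 18, and the other two sum to 21.
Since 21 > 18, the triangle inequality holds.

Yes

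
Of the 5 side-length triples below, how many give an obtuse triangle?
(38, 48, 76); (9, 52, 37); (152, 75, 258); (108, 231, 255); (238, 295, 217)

1

(38,48,76): 38²+48² = 3748 < 5776 = 76² → obtuse
(9,52,37): 9+37 ≤ 52, not a triangle
(152,75,258): 75+152 ≤ 258, not a triangle
(108,231,255): 108²+231² = 65025 = 255² → right
(238,295,217): 217²+238² = 103733 > 87025 = 295² → acute
1 of the 5 is obtuse.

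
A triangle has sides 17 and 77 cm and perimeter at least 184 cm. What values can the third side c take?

90 ≤ c < 94

Triangle inequality alone gives 60 < c < 94.
The perimeter condition gives c ≥ 184 − 17 − 77 = 90.
Intersecting the two: 90 ≤ c < 94.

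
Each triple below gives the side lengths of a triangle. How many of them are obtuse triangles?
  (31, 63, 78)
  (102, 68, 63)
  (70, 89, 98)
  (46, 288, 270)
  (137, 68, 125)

(31,63,78): 31²+63² = 4930 < 6084 = 78² → obtuse
(102,68,63): 63²+68² = 8593 < 10404 = 102² → obtuse
(70,89,98): 70²+89² = 12821 > 9604 = 98² → acute
(46,288,270): 46²+270² = 75016 < 82944 = 288² → obtuse
(137,68,125): 68²+125² = 20249 > 18769 = 137² → acute
3 of the 5 are obtuse.

3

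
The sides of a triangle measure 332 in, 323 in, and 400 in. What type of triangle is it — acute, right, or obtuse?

acute

Compare the square of the longest side to the sum of squares of the other two: 323² + 332² = 214553 > 160000 = 400².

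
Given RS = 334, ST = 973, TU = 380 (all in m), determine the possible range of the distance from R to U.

259 ≤ RU ≤ 1687 m

The maximum is all hops collinear in one direction: 334 + 973 + 380 = 1687.
The longest hop is 973; the others sum to 714. Folding the others back against it leaves at least 973 − 714 = 259.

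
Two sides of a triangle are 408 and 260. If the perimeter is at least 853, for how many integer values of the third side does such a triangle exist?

Triangle inequality: 148 < x < 668. Perimeter ≥ 853 gives x ≥ 853 − 408 − 260 = 185.
So 185 ≤ x < 668; integers 185 through 667: 483 values.

483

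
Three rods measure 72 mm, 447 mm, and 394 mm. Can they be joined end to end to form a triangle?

The longest side is 447, and the other two sum to 466.
Since 466 > 447, the triangle inequality holds.

Yes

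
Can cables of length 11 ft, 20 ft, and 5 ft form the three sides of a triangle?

No

The longest side is 20, but the other two sum to only 16.
16 < 20, so the triangle inequality fails.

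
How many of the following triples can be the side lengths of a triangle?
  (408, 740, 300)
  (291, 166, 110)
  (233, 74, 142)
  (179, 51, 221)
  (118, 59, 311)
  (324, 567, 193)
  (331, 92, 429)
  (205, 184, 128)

2

(300,408,740): 300+408 ≤ 740 → not valid
(110,166,291): 110+166 ≤ 291 → not valid
(74,142,233): 74+142 ≤ 233 → not valid
(51,179,221): 51+179 > 221 → valid
(59,118,311): 59+118 ≤ 311 → not valid
(193,324,567): 193+324 ≤ 567 → not valid
(92,331,429): 92+331 ≤ 429 → not valid
(128,184,205): 128+184 > 205 → valid
2 of the 8 triples form a triangle.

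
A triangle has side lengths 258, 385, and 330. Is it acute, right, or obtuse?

acute

Compare the square of the longest side to the sum of squares of the other two: 258² + 330² = 175464 > 148225 = 385².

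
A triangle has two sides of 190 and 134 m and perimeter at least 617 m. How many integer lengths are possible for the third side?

Triangle inequality: 56 < x < 324. Perimeter ≥ 617 gives x ≥ 617 − 190 − 134 = 293.
So 293 ≤ x < 324; integers 293 through 323: 31 values.

31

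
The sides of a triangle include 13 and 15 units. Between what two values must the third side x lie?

By the triangle inequality, x must be less than 13 + 15 = 28 and greater than |13 − 15| = 2.

2 < x < 28 (units)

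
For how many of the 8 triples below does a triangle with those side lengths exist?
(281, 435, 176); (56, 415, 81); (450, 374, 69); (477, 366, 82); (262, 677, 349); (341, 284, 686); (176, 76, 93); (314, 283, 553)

(176,281,435): 176+281 > 435 → valid
(56,81,415): 56+81 ≤ 415 → not valid
(69,374,450): 69+374 ≤ 450 → not valid
(82,366,477): 82+366 ≤ 477 → not valid
(262,349,677): 262+349 ≤ 677 → not valid
(284,341,686): 284+341 ≤ 686 → not valid
(76,93,176): 76+93 ≤ 176 → not valid
(283,314,553): 283+314 > 553 → valid
2 of the 8 triples form a triangle.

2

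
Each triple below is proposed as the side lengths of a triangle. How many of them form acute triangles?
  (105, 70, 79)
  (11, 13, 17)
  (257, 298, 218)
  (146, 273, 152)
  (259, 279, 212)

(105,70,79): 70²+79² = 11141 > 11025 = 105² → acute
(11,13,17): 11²+13² = 290 > 289 = 17² → acute
(257,298,218): 218²+257² = 113573 > 88804 = 298² → acute
(146,273,152): 146²+152² = 44420 < 74529 = 273² → obtuse
(259,279,212): 212²+259² = 112025 > 77841 = 279² → acute
4 of the 5 are acute.

4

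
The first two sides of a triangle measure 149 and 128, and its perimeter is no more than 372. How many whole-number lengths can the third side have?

Triangle inequality: 21 < x < 277. Perimeter ≤ 372 gives x ≤ 372 − 149 − 128 = 95.
So 21 < x ≤ 95; integers 22 through 95: 74 values.

74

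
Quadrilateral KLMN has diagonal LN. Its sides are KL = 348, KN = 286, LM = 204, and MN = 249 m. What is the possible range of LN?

62 < LN < 453

From triangle KLN: |348 − 286| < LN < 348 + 286, i.e. 62 < LN < 634.
From triangle MLN: 45 < LN < 453.
Both must hold, so LN lies in the intersection.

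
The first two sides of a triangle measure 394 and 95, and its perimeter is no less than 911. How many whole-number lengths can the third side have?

Triangle inequality: 299 < x < 489. Perimeter ≥ 911 gives x ≥ 911 − 394 − 95 = 422.
So 422 ≤ x < 489; integers 422 through 488: 67 values.

67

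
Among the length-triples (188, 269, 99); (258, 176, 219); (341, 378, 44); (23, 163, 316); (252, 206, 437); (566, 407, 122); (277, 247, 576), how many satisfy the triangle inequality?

(99,188,269): 99+188 > 269 → valid
(176,219,258): 176+219 > 258 → valid
(44,341,378): 44+341 > 378 → valid
(23,163,316): 23+163 ≤ 316 → not valid
(206,252,437): 206+252 > 437 → valid
(122,407,566): 122+407 ≤ 566 → not valid
(247,277,576): 247+277 ≤ 576 → not valid
4 of the 7 triples form a triangle.

4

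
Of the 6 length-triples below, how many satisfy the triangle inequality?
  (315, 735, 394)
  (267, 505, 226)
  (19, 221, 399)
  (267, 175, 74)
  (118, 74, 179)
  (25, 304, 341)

(315,394,735): 315+394 ≤ 735 → not valid
(226,267,505): 226+267 ≤ 505 → not valid
(19,221,399): 19+221 ≤ 399 → not valid
(74,175,267): 74+175 ≤ 267 → not valid
(74,118,179): 74+118 > 179 → valid
(25,304,341): 25+304 ≤ 341 → not valid
1 of the 6 triples forms a triangle.

1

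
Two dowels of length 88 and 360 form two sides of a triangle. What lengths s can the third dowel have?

By the triangle inequality, s must be less than 88 + 360 = 448 and greater than |88 − 360| = 272.

272 < s < 448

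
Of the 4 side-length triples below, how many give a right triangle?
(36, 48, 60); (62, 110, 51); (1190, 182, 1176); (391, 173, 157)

(36,48,60): 36²+48² = 3600 = 60² → right
(62,110,51): 51²+62² = 6445 < 12100 = 110² → obtuse
(1190,182,1176): 182²+1176² = 1416100 = 1190² → right
(391,173,157): 157+173 ≤ 391, not a triangle
2 of the 4 are right.

2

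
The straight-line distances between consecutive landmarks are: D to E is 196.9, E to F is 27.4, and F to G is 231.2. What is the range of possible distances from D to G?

The maximum is all hops collinear in one direction: 196.9 + 27.4 + 231.2 = 455.5.
The longest hop is 231.2; the others sum to 224.3. Folding the others back against it leaves at least 231.2 − 224.3 = 6.9.

6.9 ≤ DG ≤ 455.5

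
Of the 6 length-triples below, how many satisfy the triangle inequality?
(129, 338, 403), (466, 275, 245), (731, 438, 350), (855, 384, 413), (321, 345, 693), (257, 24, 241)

4

(129,338,403): 129+338 > 403 → valid
(245,275,466): 245+275 > 466 → valid
(350,438,731): 350+438 > 731 → valid
(384,413,855): 384+413 ≤ 855 → not valid
(321,345,693): 321+345 ≤ 693 → not valid
(24,241,257): 24+241 > 257 → valid
4 of the 6 triples form a triangle.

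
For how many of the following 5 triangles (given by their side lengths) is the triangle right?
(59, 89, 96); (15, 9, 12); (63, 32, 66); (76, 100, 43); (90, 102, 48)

(59,89,96): 59²+89² = 11402 > 9216 = 96² → acute
(15,9,12): 9²+12² = 225 = 15² → right
(63,32,66): 32²+63² = 4993 > 4356 = 66² → acute
(76,100,43): 43²+76² = 7625 < 10000 = 100² → obtuse
(90,102,48): 48²+90² = 10404 = 102² → right
2 of the 5 are right.

2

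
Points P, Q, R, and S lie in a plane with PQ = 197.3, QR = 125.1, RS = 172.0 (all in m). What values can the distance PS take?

The maximum is all hops collinear in one direction: 197.3 + 125.1 + 172.0 = 494.4.
The longest hop is 197.3; the others sum to 297.1. Since 197.3 ≤ 297.1, the path can fold back on itself completely, so the minimum distance is 0.

0 ≤ PS ≤ 494.4 m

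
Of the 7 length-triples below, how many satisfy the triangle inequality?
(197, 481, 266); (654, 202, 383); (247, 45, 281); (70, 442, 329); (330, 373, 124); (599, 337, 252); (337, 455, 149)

3

(197,266,481): 197+266 ≤ 481 → not valid
(202,383,654): 202+383 ≤ 654 → not valid
(45,247,281): 45+247 > 281 → valid
(70,329,442): 70+329 ≤ 442 → not valid
(124,330,373): 124+330 > 373 → valid
(252,337,599): 252+337 ≤ 599 → not valid
(149,337,455): 149+337 > 455 → valid
3 of the 7 triples form a triangle.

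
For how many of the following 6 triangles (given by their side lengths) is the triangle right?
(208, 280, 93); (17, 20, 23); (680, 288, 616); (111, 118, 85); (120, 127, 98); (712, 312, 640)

2

(208,280,93): 93²+208² = 51913 < 78400 = 280² → obtuse
(17,20,23): 17²+20² = 689 > 529 = 23² → acute
(680,288,616): 288²+616² = 462400 = 680² → right
(111,118,85): 85²+111² = 19546 > 13924 = 118² → acute
(120,127,98): 98²+120² = 24004 > 16129 = 127² → acute
(712,312,640): 312²+640² = 506944 = 712² → right
2 of the 6 are right.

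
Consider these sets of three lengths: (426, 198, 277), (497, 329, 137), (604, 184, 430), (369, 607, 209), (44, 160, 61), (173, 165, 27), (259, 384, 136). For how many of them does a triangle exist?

4

(198,277,426): 198+277 > 426 → valid
(137,329,497): 137+329 ≤ 497 → not valid
(184,430,604): 184+430 > 604 → valid
(209,369,607): 209+369 ≤ 607 → not valid
(44,61,160): 44+61 ≤ 160 → not valid
(27,165,173): 27+165 > 173 → valid
(136,259,384): 136+259 > 384 → valid
4 of the 7 triples form a triangle.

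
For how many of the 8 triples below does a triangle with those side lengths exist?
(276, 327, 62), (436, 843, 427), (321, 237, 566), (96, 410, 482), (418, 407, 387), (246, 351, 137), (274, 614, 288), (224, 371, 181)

6

(62,276,327): 62+276 > 327 → valid
(427,436,843): 427+436 > 843 → valid
(237,321,566): 237+321 ≤ 566 → not valid
(96,410,482): 96+410 > 482 → valid
(387,407,418): 387+407 > 418 → valid
(137,246,351): 137+246 > 351 → valid
(274,288,614): 274+288 ≤ 614 → not valid
(181,224,371): 181+224 > 371 → valid
6 of the 8 triples form a triangle.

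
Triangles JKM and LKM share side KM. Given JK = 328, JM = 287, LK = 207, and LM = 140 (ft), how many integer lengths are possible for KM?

From triangle JKM: 41 < KM < 615.
From triangle LKM: 67 < KM < 347.
Intersection: 67 < KM < 347, so integers 68 through 346: 279 values.

279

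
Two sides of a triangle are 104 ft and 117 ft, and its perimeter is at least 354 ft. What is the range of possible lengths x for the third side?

Triangle inequality alone gives 13 < x < 221.
The perimeter condition gives x ≥ 354 − 104 − 117 = 133.
Intersecting the two: 133 ≤ x < 221.

133 ≤ x < 221 ft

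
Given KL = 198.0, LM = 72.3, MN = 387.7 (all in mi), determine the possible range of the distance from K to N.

The maximum is all hops collinear in one direction: 198.0 + 72.3 + 387.7 = 658.0.
The longest hop is 387.7; the others sum to 270.3. Folding the others back against it leaves at least 387.7 − 270.3 = 117.4.

117.4 ≤ KN ≤ 658.0 mi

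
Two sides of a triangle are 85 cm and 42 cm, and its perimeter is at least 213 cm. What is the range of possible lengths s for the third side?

Triangle inequality alone gives 43 < s < 127.
The perimeter condition gives s ≥ 213 − 85 − 42 = 86.
Intersecting the two: 86 ≤ s < 127.

86 ≤ s < 127 cm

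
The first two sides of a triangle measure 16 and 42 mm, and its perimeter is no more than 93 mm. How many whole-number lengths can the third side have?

Triangle inequality: 26 < x < 58. Perimeter ≤ 93 gives x ≤ 93 − 16 − 42 = 35.
So 26 < x ≤ 35; integers 27 through 35: 9 values.

9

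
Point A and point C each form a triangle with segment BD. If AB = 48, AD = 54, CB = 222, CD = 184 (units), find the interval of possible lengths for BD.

38 < BD < 102

From triangle ABD: |48 − 54| < BD < 48 + 54, i.e. 6 < BD < 102.
From triangle CBD: 38 < BD < 406.
Both must hold, so BD lies in the intersection.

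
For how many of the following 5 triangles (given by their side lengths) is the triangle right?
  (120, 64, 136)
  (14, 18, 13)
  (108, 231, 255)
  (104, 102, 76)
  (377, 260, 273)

(120,64,136): 64²+120² = 18496 = 136² → right
(14,18,13): 13²+14² = 365 > 324 = 18² → acute
(108,231,255): 108²+231² = 65025 = 255² → right
(104,102,76): 76²+102² = 16180 > 10816 = 104² → acute
(377,260,273): 260²+273² = 142129 = 377² → right
3 of the 5 are right.

3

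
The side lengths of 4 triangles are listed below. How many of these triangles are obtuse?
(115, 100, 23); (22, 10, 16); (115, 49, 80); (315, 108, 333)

3

(115,100,23): 23²+100² = 10529 < 13225 = 115² → obtuse
(22,10,16): 10²+16² = 356 < 484 = 22² → obtuse
(115,49,80): 49²+80² = 8801 < 13225 = 115² → obtuse
(315,108,333): 108²+315² = 110889 = 333² → right
3 of the 4 are obtuse.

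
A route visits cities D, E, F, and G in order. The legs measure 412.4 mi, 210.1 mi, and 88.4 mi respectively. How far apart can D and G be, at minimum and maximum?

113.9 ≤ DG ≤ 710.9 mi

The maximum is all hops collinear in one direction: 412.4 + 210.1 + 88.4 = 710.9.
The longest hop is 412.4; the others sum to 298.5. Folding the others back against it leaves at least 412.4 − 298.5 = 113.9.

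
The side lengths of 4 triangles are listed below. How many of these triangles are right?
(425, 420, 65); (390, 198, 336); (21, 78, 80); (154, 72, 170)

(425,420,65): 65²+420² = 180625 = 425² → right
(390,198,336): 198²+336² = 152100 = 390² → right
(21,78,80): 21²+78² = 6525 > 6400 = 80² → acute
(154,72,170): 72²+154² = 28900 = 170² → right
3 of the 4 are right.

3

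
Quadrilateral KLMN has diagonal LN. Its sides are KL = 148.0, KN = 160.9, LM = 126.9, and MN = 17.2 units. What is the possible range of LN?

From triangle KLN: |148.0 − 160.9| < LN < 148.0 + 160.9, i.e. 12.9 < LN < 308.9.
From triangle MLN: 109.7 < LN < 144.1.
Both must hold, so LN lies in the intersection.

109.7 < LN < 144.1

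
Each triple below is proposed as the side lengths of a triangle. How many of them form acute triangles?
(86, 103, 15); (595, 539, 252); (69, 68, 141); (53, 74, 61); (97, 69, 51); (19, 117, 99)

1

(86,103,15): 15+86 ≤ 103, not a triangle
(595,539,252): 252²+539² = 354025 = 595² → right
(69,68,141): 68+69 ≤ 141, not a triangle
(53,74,61): 53²+61² = 6530 > 5476 = 74² → acute
(97,69,51): 51²+69² = 7362 < 9409 = 97² → obtuse
(19,117,99): 19²+99² = 10162 < 13689 = 117² → obtuse
1 of the 6 is acute.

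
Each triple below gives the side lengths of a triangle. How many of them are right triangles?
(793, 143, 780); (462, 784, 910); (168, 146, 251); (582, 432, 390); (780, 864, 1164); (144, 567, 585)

5

(793,143,780): 143²+780² = 628849 = 793² → right
(462,784,910): 462²+784² = 828100 = 910² → right
(168,146,251): 146²+168² = 49540 < 63001 = 251² → obtuse
(582,432,390): 390²+432² = 338724 = 582² → right
(780,864,1164): 780²+864² = 1354896 = 1164² → right
(144,567,585): 144²+567² = 342225 = 585² → right
5 of the 6 are right.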